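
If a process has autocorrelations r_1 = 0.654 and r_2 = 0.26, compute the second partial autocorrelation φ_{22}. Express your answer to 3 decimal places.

-0.293

φ_{22} = (r_2 − r_1²) / (1 − r_1²)
r_1² = (0.654)² = 0.427716
Numerator = 0.26 − 0.4277 = -0.1677; denominator = 1 − 0.4277 = 0.5723
φ_{22} = -0.1677 / 0.5723 = -0.293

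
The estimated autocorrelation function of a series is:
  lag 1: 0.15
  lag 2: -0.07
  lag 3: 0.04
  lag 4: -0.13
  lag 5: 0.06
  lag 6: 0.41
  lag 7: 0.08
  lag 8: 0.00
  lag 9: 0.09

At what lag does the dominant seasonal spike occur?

The largest autocorrelation is r_6 = 0.41; the remaining lags stay at or below 0.15.
The dominant spike at lag 6 indicates a seasonal period of 6.

6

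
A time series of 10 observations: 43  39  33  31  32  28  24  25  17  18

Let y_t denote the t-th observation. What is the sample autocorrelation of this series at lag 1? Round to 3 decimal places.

0.627

Mean ȳ = (43 + 39 + 33 + 31 + 32 + 28 + 24 + 25 + 17 + 18)/10 = 29.0000
Numerator Σ_{t=1}^{9}(y_t−ȳ)(y_{t+1}−ȳ) = 396.0000
Denominator Σ(y_t−ȳ)² = 632.0000
r_1 = 396.0000 / 632.0000 = 0.627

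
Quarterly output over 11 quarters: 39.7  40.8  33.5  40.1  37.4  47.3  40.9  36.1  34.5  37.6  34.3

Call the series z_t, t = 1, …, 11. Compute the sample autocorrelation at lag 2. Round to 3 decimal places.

0.018

Mean z̄ = (39.7 + 40.8 + 33.5 + 40.1 + 37.4 + 47.3 + 40.9 + 36.1 + 34.5 + 37.6 + 34.3)/11 = 38.3818
Numerator Σ_{t=1}^{9}(z_t−z̄)(z_{t+2}−z̄) = 2.8675
Denominator Σ(z_t−z̄)² = 158.7564
r_2 = 2.8675 / 158.7564 = 0.018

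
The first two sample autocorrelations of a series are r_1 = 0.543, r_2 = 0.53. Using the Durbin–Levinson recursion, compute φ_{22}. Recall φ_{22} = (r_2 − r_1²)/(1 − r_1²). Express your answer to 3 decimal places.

0.333

φ_{22} = (r_2 − r_1²) / (1 − r_1²)
r_1² = (0.543)² = 0.294849
Numerator = 0.53 − 0.2948 = 0.2352; denominator = 1 − 0.2948 = 0.7052
φ_{22} = 0.2352 / 0.7052 = 0.333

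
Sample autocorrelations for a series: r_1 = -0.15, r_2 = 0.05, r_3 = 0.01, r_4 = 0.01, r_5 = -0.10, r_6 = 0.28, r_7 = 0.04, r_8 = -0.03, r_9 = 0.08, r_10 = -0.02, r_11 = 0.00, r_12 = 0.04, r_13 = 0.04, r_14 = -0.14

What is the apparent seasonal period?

6

The largest autocorrelation is r_6 = 0.28; the remaining lags stay at or below 0.08.
The dominant spike at lag 6 indicates a seasonal period of 6.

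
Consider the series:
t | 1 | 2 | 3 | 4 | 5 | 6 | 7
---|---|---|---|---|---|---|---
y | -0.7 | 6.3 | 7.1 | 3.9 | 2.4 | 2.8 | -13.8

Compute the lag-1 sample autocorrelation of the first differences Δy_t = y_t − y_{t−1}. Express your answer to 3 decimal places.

-0.038

First differences Δy: 7.0, 0.8, -3.2, -1.5, 0.4, -16.6
Mean of differences = -2.1833
Numerator Σ(Δy_t−Δȳ)(Δy_{t+1}−Δȳ) = -11.8086
Denominator Σ(Δy_t−Δȳ)² = 309.2483
r_1(Δy) = -11.8086 / 309.2483 = -0.038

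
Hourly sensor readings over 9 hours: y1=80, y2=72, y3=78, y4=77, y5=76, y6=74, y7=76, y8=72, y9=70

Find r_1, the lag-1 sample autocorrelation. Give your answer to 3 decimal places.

Mean ȳ = (80 + 72 + 78 + 77 + 76 + 74 + 76 + 72 + 70)/9 = 75.0000
Numerator Σ_{t=1}^{8}(y_t−ȳ)(y_{t+1}−ȳ) = -6.0000
Denominator Σ(y_t−ȳ)² = 84.0000
r_1 = -6.0000 / 84.0000 = -0.071

-0.071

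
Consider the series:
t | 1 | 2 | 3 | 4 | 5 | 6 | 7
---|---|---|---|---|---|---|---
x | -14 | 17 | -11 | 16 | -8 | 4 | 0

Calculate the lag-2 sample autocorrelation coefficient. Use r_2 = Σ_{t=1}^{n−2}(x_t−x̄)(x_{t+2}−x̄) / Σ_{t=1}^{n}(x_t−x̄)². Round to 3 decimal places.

0.616

Mean x̄ = (-14 + 17 − 11 + 16 − 8 + 4 + 0)/7 = 0.5714
Deviations from mean: -14.5714, 16.4286, -11.5714, 15.4286, -8.5714, 3.4286, -0.5714
Σ(x_t−x̄)(x_{t+2}−x̄) = (168.6122) + (253.4694) + (99.1837) + (52.8980) + (4.8980) = 579.0612
Denominator Σ(x_t−x̄)² = 939.7143
r_2 = 579.0612 / 939.7143 = 0.616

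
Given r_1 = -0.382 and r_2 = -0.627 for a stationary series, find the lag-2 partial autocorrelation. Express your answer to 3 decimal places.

φ_{22} = (r_2 − r_1²) / (1 − r_1²)
r_1² = (-0.382)² = 0.145924
Numerator = -0.627 − 0.1459 = -0.7729; denominator = 1 − 0.1459 = 0.8541
φ_{22} = -0.7729 / 0.8541 = -0.905

-0.905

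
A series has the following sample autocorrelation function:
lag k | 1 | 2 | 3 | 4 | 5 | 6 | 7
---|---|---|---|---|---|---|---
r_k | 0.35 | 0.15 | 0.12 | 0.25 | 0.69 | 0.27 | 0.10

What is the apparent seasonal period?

5

The largest autocorrelation is r_5 = 0.69; the remaining lags stay at or below 0.35. The elevated value at lag 1 (0.35), dropping to 0.15 at lag 2, reflects decaying short-term dependence rather than seasonality.
The dominant spike at lag 5 indicates a seasonal period of 5.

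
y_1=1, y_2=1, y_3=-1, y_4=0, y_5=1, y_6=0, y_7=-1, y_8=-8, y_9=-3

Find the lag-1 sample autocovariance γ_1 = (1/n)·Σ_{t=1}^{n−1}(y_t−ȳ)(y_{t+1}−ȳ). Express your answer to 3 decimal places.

Mean ȳ = (1 + 1 − 1 + 0 + 1 + 0 − 1 − 8 − 3)/9 = -1.1111
Σ_{t=1}^{8}(y_t−ȳ)(y_{t+1}−ȳ) = 21.8765
γ_1 = 21.8765 / 9 = 2.431

2.431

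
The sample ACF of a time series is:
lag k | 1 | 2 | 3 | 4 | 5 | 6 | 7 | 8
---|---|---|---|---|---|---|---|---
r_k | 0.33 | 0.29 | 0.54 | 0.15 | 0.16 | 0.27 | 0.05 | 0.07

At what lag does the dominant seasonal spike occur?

3

The largest autocorrelation is r_3 = 0.54; the remaining lags stay at or below 0.33. The elevated value at lag 1 (0.33), dropping to 0.29 at lag 2, reflects decaying short-term dependence rather than seasonality.
The dominant spike at lag 3 indicates a seasonal period of 3.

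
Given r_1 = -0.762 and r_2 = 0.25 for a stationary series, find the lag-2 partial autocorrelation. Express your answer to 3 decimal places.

φ_{22} = (r_2 − r_1²) / (1 − r_1²)
r_1² = (-0.762)² = 0.580644
Numerator = 0.25 − 0.5806 = -0.3306; denominator = 1 − 0.5806 = 0.4194
φ_{22} = -0.3306 / 0.4194 = -0.788

-0.788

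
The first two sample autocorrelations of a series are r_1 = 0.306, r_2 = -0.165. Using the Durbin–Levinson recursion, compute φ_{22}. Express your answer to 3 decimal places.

-0.285

φ_{22} = (r_2 − r_1²) / (1 − r_1²)
r_1² = (0.306)² = 0.093636
Numerator = -0.165 − 0.0936 = -0.2586; denominator = 1 − 0.0936 = 0.9064
φ_{22} = -0.2586 / 0.9064 = -0.285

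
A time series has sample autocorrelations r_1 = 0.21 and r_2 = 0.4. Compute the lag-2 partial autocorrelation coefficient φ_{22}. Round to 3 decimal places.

0.372

φ_{22} = (r_2 − r_1²) / (1 − r_1²)
r_1² = (0.21)² = 0.0441
Numerator = 0.4 − 0.0441 = 0.3559; denominator = 1 − 0.0441 = 0.9559
φ_{22} = 0.3559 / 0.9559 = 0.372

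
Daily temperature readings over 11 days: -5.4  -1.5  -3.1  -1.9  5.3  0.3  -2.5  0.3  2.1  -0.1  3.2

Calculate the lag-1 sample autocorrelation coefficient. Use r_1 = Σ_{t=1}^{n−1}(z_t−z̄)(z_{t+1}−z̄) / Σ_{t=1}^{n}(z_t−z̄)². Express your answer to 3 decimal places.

Mean z̄ = (-5.4 − 1.5 − 3.1 − 1.9 + 5.3 + 0.3 − 2.5 + 0.3 + 2.1 − 0.1 + 3.2)/11 = -0.3000
Numerator Σ_{t=1}^{10}(z_t−z̄)(z_{t+1}−z̄) = 8.3400
Denominator Σ(z_t−z̄)² = 92.8200
r_1 = 8.3400 / 92.8200 = 0.090

0.090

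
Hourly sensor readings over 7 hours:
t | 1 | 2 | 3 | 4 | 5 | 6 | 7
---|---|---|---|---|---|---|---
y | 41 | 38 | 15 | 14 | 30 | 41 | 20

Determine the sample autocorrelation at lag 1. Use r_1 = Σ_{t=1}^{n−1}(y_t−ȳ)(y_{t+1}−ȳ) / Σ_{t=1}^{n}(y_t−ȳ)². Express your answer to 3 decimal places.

0.088

Mean ȳ = (41 + 38 + 15 + 14 + 30 + 41 + 20)/7 = 28.4286
Deviations from mean: 12.5714, 9.5714, -13.4286, -14.4286, 1.5714, 12.5714, -8.4286
Numerator Σ_{t=1}^{6}(y_t−ȳ)(y_{t+1}−ȳ) = 76.6735
Denominator Σ(y_t−ȳ)² = 869.7143
r_1 = 76.6735 / 869.7143 = 0.088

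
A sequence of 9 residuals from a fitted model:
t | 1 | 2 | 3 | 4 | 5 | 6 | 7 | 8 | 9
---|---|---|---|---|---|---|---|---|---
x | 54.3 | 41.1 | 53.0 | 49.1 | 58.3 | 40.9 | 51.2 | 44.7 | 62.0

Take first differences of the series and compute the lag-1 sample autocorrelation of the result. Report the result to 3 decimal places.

-0.658

First differences Δx: -13.2, 11.9, -3.9, 9.2, -17.4, 10.3, -6.5, 17.3
Mean of differences = 0.9625
Numerator Σ(Δx_t−Δx̄)(Δx_{t+1}−Δx̄) = -762.4614
Denominator Σ(Δx_t−Δx̄)² = 1158.6788
r_1(Δx) = -762.4614 / 1158.6788 = -0.658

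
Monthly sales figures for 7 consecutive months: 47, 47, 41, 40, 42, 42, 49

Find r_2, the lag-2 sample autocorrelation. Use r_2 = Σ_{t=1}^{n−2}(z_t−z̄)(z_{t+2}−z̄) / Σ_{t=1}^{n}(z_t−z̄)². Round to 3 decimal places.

Mean z̄ = (47 + 47 + 41 + 40 + 42 + 42 + 49)/7 = 44.0000
Deviations from mean: 3.0000, 3.0000, -3.0000, -4.0000, -2.0000, -2.0000, 5.0000
Numerator Σ_{t=1}^{5}(z_t−z̄)(z_{t+2}−z̄) = -17.0000
Denominator Σ(z_t−z̄)² = 76.0000
r_2 = -17.0000 / 76.0000 = -0.224

-0.224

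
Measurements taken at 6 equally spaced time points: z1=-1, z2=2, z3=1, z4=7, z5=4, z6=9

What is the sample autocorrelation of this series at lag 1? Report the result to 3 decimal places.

0.087

Mean z̄ = (-1 + 2 + 1 + 7 + 4 + 9)/6 = 3.6667
Σ(z_t−z̄)(z_{t+1}−z̄) = (7.7778) + (4.4444) + (-8.8889) + (1.1111) + (1.7778) = 6.2222
Denominator Σ(z_t−z̄)² = 71.3333
r_1 = 6.2222 / 71.3333 = 0.087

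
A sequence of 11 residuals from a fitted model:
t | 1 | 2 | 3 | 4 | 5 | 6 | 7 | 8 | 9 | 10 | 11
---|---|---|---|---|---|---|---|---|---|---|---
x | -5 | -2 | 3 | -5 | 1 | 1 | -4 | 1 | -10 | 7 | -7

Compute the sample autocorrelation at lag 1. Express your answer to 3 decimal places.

Mean x̄ = (-5 − 2 + 3 − 5 + 1 + 1 − 4 + 1 − 10 + 7 − 7)/11 = -1.8182
Numerator Σ_{t=1}^{10}(x_t−x̄)(x_{t+1}−x̄) = -169.8512
Denominator Σ(x_t−x̄)² = 243.6364
r_1 = -169.8512 / 243.6364 = -0.697

-0.697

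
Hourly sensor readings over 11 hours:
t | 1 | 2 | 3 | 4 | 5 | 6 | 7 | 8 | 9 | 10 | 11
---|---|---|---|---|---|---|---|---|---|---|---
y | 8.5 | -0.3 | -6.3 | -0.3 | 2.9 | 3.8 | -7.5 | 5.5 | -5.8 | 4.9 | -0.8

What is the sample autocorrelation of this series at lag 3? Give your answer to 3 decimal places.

Mean ȳ = (8.5 − 0.3 − 6.3 − 0.3 + 2.9 + 3.8 − 7.5 + 5.5 − 5.8 + 4.9 − 0.8)/11 = 0.4182
Numerator Σ_{t=1}^{8}(y_t−ȳ)(y_{t+3}−ȳ) = -74.7146
Denominator Σ(y_t−ȳ)² = 277.8364
r_3 = -74.7146 / 277.8364 = -0.269

-0.269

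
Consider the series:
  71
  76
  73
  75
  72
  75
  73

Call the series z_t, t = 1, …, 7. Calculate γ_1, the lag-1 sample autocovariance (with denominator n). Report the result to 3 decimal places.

Mean z̄ = (71 + 76 + 73 + 75 + 72 + 75 + 73)/7 = 73.5714
Deviations: -2.5714, 2.4286, -0.5714, 1.4286, -1.5714, 1.4286, -0.5714
Σ_{t=1}^{6}(z_t−z̄)(z_{t+1}−z̄) = -13.7551
γ_1 = -13.7551 / 7 = -1.965

-1.965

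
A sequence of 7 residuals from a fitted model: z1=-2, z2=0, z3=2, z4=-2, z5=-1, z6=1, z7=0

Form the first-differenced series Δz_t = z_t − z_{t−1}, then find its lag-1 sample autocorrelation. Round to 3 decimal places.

-0.288

First differences Δz: 2, 2, -4, 1, 2, -1
Mean of differences = 0.3333
Numerator Σ(Δz_t−Δz̄)(Δz_{t+1}−Δz̄) = -8.4444
Denominator Σ(Δz_t−Δz̄)² = 29.3333
r_1(Δz) = -8.4444 / 29.3333 = -0.288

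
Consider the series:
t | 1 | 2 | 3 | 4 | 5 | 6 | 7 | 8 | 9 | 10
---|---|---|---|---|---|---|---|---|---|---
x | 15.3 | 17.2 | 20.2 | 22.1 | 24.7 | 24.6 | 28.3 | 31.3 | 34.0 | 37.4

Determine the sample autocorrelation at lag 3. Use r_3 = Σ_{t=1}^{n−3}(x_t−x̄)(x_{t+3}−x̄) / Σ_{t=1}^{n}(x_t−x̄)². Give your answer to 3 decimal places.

0.123

Mean x̄ = (15.3 + 17.2 + 20.2 + 22.1 + 24.7 + 24.6 + 28.3 + 31.3 + 34.0 + 37.4)/10 = 25.5100
Σ(x_t−x̄)(x_{t+3}−x̄) = (34.8161) + (6.7311) + (4.8321) + (-9.5139) + (-4.6899) + (-7.7259) + (33.1731) = 57.6227
Denominator Σ(x_t−x̄)² = 469.3690
r_3 = 57.6227 / 469.3690 = 0.123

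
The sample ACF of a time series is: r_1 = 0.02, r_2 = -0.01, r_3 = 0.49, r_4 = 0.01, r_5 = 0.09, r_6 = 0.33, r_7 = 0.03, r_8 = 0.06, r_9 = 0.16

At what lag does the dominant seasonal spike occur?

The largest autocorrelation is r_3 = 0.49, with weaker echoes at lags 6 (0.33) and 9 (0.16); the remaining lags stay at or below 0.09.
The dominant spike at lag 3 indicates a seasonal period of 3.

3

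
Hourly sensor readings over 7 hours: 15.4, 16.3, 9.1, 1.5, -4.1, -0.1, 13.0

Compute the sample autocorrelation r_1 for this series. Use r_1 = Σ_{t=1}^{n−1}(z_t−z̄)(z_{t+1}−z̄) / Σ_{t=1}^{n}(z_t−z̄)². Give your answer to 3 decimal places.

Mean z̄ = (15.4 + 16.3 + 9.1 + 1.5 − 4.1 − 0.1 + 13.0)/7 = 7.3000
Deviations from mean: 8.1000, 9.0000, 1.8000, -5.8000, -11.4000, -7.4000, 5.7000
Σ(z_t−z̄)(z_{t+1}−z̄) = (72.9000) + (16.2000) + (-10.4400) + (66.1200) + (84.3600) + (-42.1800) = 186.9600
Denominator Σ(z_t−z̄)² = 400.7000
r_1 = 186.9600 / 400.7000 = 0.467

0.467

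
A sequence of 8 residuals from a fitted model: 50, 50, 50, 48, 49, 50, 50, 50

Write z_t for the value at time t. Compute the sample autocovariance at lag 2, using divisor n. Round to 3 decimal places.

Mean z̄ = (50 + 50 + 50 + 48 + 49 + 50 + 50 + 50)/8 = 49.6250
Deviations: 0.3750, 0.3750, 0.3750, -1.6250, -0.6250, 0.3750, 0.3750, 0.3750
Σ_{t=1}^{6}(z_t−z̄)(z_{t+2}−z̄) = -1.4063
γ_2 = -1.4063 / 8 = -0.176

-0.176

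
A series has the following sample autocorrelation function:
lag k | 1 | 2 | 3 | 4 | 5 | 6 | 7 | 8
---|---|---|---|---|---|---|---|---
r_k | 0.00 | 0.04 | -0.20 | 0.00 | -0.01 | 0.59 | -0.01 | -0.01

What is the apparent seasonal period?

6

The largest autocorrelation is r_6 = 0.59; the remaining lags stay at or below 0.04.
The dominant spike at lag 6 indicates a seasonal period of 6.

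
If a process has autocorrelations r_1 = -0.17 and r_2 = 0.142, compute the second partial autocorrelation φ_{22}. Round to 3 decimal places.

0.116

φ_{22} = (r_2 − r_1²) / (1 − r_1²)
r_1² = (-0.17)² = 0.0289
Numerator = 0.142 − 0.0289 = 0.1131; denominator = 1 − 0.0289 = 0.9711
φ_{22} = 0.1131 / 0.9711 = 0.116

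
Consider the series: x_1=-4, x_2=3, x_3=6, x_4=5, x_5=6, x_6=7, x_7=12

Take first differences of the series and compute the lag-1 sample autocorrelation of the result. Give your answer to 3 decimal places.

First differences Δx: 7, 3, -1, 1, 1, 5
Mean of differences = 2.6667
Numerator Σ(Δx_t−Δx̄)(Δx_{t+1}−Δx̄) = 5.2222
Denominator Σ(Δx_t−Δx̄)² = 43.3333
r_1(Δx) = 5.2222 / 43.3333 = 0.121

0.121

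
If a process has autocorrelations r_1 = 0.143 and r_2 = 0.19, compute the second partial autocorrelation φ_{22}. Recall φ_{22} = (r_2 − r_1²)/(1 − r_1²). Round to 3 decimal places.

φ_{22} = (r_2 − r_1²) / (1 − r_1²)
r_1² = (0.143)² = 0.020449
Numerator = 0.19 − 0.0204 = 0.1696; denominator = 1 − 0.0204 = 0.9796
φ_{22} = 0.1696 / 0.9796 = 0.173

0.173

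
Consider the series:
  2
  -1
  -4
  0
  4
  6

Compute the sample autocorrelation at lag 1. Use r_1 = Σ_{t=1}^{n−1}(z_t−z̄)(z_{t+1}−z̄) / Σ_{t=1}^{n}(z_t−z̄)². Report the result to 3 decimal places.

0.398

Mean z̄ = (2 − 1 − 4 + 0 + 4 + 6)/6 = 1.1667
Deviations from mean: 0.8333, -2.1667, -5.1667, -1.1667, 2.8333, 4.8333
Numerator Σ_{t=1}^{5}(z_t−z̄)(z_{t+1}−z̄) = 25.8056
Denominator Σ(z_t−z̄)² = 64.8333
r_1 = 25.8056 / 64.8333 = 0.398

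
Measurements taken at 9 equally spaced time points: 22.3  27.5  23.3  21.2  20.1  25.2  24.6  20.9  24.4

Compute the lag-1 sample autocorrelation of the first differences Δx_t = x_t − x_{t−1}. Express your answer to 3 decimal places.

-0.279

First differences Δx: 5.2, -4.2, -2.1, -1.1, 5.1, -0.6, -3.7, 3.5
Mean of differences = 0.2625
Numerator Σ(Δx_t−Δx̄)(Δx_{t+1}−Δx̄) = -28.4464
Denominator Σ(Δx_t−Δx̄)² = 102.0588
r_1(Δx) = -28.4464 / 102.0588 = -0.279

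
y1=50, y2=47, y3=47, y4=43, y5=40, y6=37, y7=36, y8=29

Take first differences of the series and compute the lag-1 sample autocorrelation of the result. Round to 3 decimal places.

First differences Δy: -3, 0, -4, -3, -3, -1, -7
Mean of differences = -3.0000
Numerator Σ(Δy_t−Δȳ)(Δy_{t+1}−Δȳ) = -11.0000
Denominator Σ(Δy_t−Δȳ)² = 30.0000
r_1(Δy) = -11.0000 / 30.0000 = -0.367

-0.367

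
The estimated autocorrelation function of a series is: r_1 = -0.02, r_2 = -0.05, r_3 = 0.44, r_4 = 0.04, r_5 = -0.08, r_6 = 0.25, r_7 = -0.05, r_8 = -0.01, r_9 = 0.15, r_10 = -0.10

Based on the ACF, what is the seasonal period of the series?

The largest autocorrelation is r_3 = 0.44, with weaker echoes at lags 6 (0.25) and 9 (0.15); the remaining lags stay at or below 0.04.
The dominant spike at lag 3 indicates a seasonal period of 3.

3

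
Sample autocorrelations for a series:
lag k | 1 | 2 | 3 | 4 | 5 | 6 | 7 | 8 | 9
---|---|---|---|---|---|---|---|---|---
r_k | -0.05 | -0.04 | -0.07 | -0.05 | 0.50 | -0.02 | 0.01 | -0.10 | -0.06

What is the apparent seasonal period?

5

The largest autocorrelation is r_5 = 0.50; the remaining lags stay at or below 0.01.
The dominant spike at lag 5 indicates a seasonal period of 5.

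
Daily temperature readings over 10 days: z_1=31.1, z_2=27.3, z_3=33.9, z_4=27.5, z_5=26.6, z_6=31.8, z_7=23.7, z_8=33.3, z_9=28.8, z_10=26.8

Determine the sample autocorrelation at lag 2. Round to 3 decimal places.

Mean z̄ = (31.1 + 27.3 + 33.9 + 27.5 + 26.6 + 31.8 + 23.7 + 33.3 + 28.8 + 26.8)/10 = 29.0800
Numerator Σ_{t=1}^{8}(z_t−z̄)(z_{t+2}−z̄) = 13.0032
Denominator Σ(z_t−z̄)² = 98.5560
r_2 = 13.0032 / 98.5560 = 0.132

0.132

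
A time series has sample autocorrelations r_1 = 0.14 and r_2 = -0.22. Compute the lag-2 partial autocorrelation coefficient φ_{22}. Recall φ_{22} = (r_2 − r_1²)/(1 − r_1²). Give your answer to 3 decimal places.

-0.244

φ_{22} = (r_2 − r_1²) / (1 − r_1²)
r_1² = (0.14)² = 0.0196
Numerator = -0.22 − 0.0196 = -0.2396; denominator = 1 − 0.0196 = 0.9804
φ_{22} = -0.2396 / 0.9804 = -0.244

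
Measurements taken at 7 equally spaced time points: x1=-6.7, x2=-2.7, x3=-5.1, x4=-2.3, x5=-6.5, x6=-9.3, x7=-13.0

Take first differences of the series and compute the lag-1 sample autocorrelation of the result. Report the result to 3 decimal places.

-0.225

First differences Δx: 4.0, -2.4, 2.8, -4.2, -2.8, -3.7
Mean of differences = -1.0500
Numerator Σ(Δx_t−Δx̄)(Δx_{t+1}−Δx̄) = -13.9925
Denominator Σ(Δx_t−Δx̄)² = 62.1550
r_1(Δx) = -13.9925 / 62.1550 = -0.225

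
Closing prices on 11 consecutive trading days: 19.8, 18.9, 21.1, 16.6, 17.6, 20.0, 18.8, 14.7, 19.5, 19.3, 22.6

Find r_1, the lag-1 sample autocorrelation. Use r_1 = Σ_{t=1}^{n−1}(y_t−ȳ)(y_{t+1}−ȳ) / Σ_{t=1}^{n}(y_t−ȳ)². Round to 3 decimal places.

Mean ȳ = (19.8 + 18.9 + 21.1 + 16.6 + 17.6 + 20.0 + 18.8 + 14.7 + 19.5 + 19.3 + 22.6)/11 = 18.9909
Numerator Σ_{t=1}^{10}(y_t−ȳ)(y_{t+1}−ȳ) = -3.6710
Denominator Σ(y_t−ȳ)² = 45.6091
r_1 = -3.6710 / 45.6091 = -0.080

-0.080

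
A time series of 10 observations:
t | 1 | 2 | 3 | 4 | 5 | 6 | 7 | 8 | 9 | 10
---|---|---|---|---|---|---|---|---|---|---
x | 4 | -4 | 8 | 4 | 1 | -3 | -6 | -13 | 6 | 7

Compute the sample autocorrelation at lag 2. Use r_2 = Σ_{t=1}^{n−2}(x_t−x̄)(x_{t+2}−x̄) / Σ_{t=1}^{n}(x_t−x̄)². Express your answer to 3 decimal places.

Mean x̄ = (4 − 4 + 8 + 4 + 1 − 3 − 6 − 13 + 6 + 7)/10 = 0.4000
Numerator Σ_{t=1}^{8}(x_t−x̄)(x_{t+2}−x̄) = -78.7200
Denominator Σ(x_t−x̄)² = 410.4000
r_2 = -78.7200 / 410.4000 = -0.192

-0.192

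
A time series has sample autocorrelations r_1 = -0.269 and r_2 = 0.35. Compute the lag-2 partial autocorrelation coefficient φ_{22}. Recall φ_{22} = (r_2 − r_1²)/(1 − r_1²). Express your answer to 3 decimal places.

0.299

φ_{22} = (r_2 − r_1²) / (1 − r_1²)
r_1² = (-0.269)² = 0.072361
Numerator = 0.35 − 0.0724 = 0.2776; denominator = 1 − 0.0724 = 0.9276
φ_{22} = 0.2776 / 0.9276 = 0.299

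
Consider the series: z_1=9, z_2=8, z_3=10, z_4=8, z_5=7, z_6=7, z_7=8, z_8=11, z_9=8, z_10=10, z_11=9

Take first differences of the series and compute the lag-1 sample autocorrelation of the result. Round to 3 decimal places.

-0.529

First differences Δz: -1, 2, -2, -1, 0, 1, 3, -3, 2, -1
Mean of differences = 0.0000
Numerator Σ(Δz_t−Δz̄)(Δz_{t+1}−Δz̄) = -18.0000
Denominator Σ(Δz_t−Δz̄)² = 34.0000
r_1(Δz) = -18.0000 / 34.0000 = -0.529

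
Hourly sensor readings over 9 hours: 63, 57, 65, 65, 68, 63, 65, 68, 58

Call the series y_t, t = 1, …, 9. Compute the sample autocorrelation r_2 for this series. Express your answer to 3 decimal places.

Mean ȳ = (63 + 57 + 65 + 65 + 68 + 63 + 65 + 68 + 58)/9 = 63.5556
Σ(y_t−ȳ)(y_{t+2}−ȳ) = (-0.8025) + (-9.4691) + (6.4198) + (-0.8025) + (6.4198) + (-2.4691) + (-8.0247) = -8.7284
Denominator Σ(y_t−ȳ)² = 120.2222
r_2 = -8.7284 / 120.2222 = -0.073

-0.073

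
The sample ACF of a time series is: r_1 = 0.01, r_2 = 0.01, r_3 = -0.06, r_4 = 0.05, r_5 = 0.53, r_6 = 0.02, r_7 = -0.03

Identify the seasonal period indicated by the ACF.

The largest autocorrelation is r_5 = 0.53; the remaining lags stay at or below 0.05.
The dominant spike at lag 5 indicates a seasonal period of 5.

5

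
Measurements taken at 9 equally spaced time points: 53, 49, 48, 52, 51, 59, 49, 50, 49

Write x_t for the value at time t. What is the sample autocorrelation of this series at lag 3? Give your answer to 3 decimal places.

Mean x̄ = (53 + 49 + 48 + 52 + 51 + 59 + 49 + 50 + 49)/9 = 51.1111
Σ(x_t−x̄)(x_{t+3}−x̄) = (1.6790) + (0.2346) + (-24.5432) + (-1.8765) + (0.1235) + (-16.6543) = -41.0370
Denominator Σ(x_t−x̄)² = 90.8889
r_3 = -41.0370 / 90.8889 = -0.452

-0.452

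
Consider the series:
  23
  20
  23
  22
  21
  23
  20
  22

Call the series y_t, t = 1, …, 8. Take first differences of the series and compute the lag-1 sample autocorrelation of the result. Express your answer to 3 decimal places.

First differences Δy: -3, 3, -1, -1, 2, -3, 2
Mean of differences = -0.1429
Numerator Σ(Δy_t−Δȳ)(Δy_{t+1}−Δȳ) = -25.0204
Denominator Σ(Δy_t−Δȳ)² = 36.8571
r_1(Δy) = -25.0204 / 36.8571 = -0.679

-0.679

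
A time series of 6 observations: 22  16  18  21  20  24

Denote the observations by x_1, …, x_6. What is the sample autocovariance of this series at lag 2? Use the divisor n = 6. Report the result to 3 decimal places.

-0.648

Mean x̄ = (22 + 16 + 18 + 21 + 20 + 24)/6 = 20.1667
Deviations: 1.8333, -4.1667, -2.1667, 0.8333, -0.1667, 3.8333
Σ_{t=1}^{4}(x_t−x̄)(x_{t+2}−x̄) = -3.8889
γ_2 = -3.8889 / 6 = -0.648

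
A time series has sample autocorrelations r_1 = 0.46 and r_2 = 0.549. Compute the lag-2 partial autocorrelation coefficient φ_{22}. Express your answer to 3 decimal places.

φ_{22} = (r_2 − r_1²) / (1 − r_1²)
r_1² = (0.46)² = 0.2116
Numerator = 0.549 − 0.2116 = 0.3374; denominator = 1 − 0.2116 = 0.7884
φ_{22} = 0.3374 / 0.7884 = 0.428

0.428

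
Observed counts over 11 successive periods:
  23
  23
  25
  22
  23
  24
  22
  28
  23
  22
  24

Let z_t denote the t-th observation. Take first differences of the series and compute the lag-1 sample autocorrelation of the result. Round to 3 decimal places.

-0.576

First differences Δz: 0, 2, -3, 1, 1, -2, 6, -5, -1, 2
Mean of differences = 0.1000
Numerator Σ(Δz_t−Δz̄)(Δz_{t+1}−Δz̄) = -48.9100
Denominator Σ(Δz_t−Δz̄)² = 84.9000
r_1(Δz) = -48.9100 / 84.9000 = -0.576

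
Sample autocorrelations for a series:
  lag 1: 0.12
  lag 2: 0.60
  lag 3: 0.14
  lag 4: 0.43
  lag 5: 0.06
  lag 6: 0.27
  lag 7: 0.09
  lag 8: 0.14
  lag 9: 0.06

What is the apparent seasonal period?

The largest autocorrelation is r_2 = 0.60, with weaker echoes at lags 4 (0.43) and 6 (0.27); the remaining lags stay at or below 0.14.
The dominant spike at lag 2 indicates a seasonal period of 2.

2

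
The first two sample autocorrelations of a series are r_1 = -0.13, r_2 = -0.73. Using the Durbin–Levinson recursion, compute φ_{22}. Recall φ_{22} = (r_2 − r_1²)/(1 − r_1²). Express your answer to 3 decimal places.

φ_{22} = (r_2 − r_1²) / (1 − r_1²)
r_1² = (-0.13)² = 0.0169
Numerator = -0.73 − 0.0169 = -0.7469; denominator = 1 − 0.0169 = 0.9831
φ_{22} = -0.7469 / 0.9831 = -0.760

-0.760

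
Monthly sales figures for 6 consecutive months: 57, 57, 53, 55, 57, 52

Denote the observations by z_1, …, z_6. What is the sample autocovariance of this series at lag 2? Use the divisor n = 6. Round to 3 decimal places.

Mean z̄ = (57 + 57 + 53 + 55 + 57 + 52)/6 = 55.1667
Deviations: 1.8333, 1.8333, -2.1667, -0.1667, 1.8333, -3.1667
Σ_{t=1}^{4}(z_t−z̄)(z_{t+2}−z̄) = -7.7222
γ_2 = -7.7222 / 6 = -1.287

-1.287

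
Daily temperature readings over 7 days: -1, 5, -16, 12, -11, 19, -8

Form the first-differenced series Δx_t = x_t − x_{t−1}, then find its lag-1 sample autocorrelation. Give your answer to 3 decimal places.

-0.834

First differences Δx: 6, -21, 28, -23, 30, -27
Mean of differences = -1.1667
Numerator Σ(Δx_t−Δx̄)(Δx_{t+1}−Δx̄) = -2843.0278
Denominator Σ(Δx_t−Δx̄)² = 3410.8333
r_1(Δx) = -2843.0278 / 3410.8333 = -0.834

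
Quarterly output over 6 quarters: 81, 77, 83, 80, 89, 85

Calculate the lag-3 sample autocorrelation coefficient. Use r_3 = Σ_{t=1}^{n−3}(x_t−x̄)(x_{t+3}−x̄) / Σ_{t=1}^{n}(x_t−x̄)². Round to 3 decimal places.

-0.351

Mean x̄ = (81 + 77 + 83 + 80 + 89 + 85)/6 = 82.5000
Σ(x_t−x̄)(x_{t+3}−x̄) = (3.7500) + (-35.7500) + (1.2500) = -30.7500
Denominator Σ(x_t−x̄)² = 87.5000
r_3 = -30.7500 / 87.5000 = -0.351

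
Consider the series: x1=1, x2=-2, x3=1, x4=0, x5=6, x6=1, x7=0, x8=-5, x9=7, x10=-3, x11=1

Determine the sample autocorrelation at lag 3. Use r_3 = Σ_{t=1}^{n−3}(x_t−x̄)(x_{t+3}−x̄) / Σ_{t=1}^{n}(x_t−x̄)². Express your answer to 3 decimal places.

-0.339

Mean x̄ = (1 − 2 + 1 + 0 + 6 + 1 + 0 − 5 + 7 − 3 + 1)/11 = 0.6364
Numerator Σ_{t=1}^{8}(x_t−x̄)(x_{t+3}−x̄) = -41.4876
Denominator Σ(x_t−x̄)² = 122.5455
r_3 = -41.4876 / 122.5455 = -0.339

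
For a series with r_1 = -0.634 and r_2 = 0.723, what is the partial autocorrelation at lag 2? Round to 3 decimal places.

0.537

φ_{22} = (r_2 − r_1²) / (1 − r_1²)
r_1² = (-0.634)² = 0.401956
Numerator = 0.723 − 0.4020 = 0.3210; denominator = 1 − 0.4020 = 0.5980
φ_{22} = 0.3210 / 0.5980 = 0.537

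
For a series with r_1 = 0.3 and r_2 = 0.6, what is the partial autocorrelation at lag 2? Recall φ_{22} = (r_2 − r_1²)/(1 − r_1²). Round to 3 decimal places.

φ_{22} = (r_2 − r_1²) / (1 − r_1²)
r_1² = (0.3)² = 0.09
Numerator = 0.6 − 0.0900 = 0.5100; denominator = 1 − 0.0900 = 0.9100
φ_{22} = 0.5100 / 0.9100 = 0.560

0.560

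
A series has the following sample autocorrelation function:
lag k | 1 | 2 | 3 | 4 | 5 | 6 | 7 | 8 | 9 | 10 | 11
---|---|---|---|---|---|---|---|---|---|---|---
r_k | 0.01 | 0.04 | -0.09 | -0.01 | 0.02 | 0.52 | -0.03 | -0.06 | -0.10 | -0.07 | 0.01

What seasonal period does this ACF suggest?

6

The largest autocorrelation is r_6 = 0.52; the remaining lags stay at or below 0.04.
The dominant spike at lag 6 indicates a seasonal period of 6.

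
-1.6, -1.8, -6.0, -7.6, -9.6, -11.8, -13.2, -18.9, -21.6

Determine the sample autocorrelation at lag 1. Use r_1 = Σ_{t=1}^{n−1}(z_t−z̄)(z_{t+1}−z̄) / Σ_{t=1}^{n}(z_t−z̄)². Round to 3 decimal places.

0.645

Mean z̄ = (-1.6 − 1.8 − 6.0 − 7.6 − 9.6 − 11.8 − 13.2 − 18.9 − 21.6)/9 = -10.2333
Numerator Σ_{t=1}^{8}(z_t−z̄)(z_{t+1}−z̄) = 249.2022
Denominator Σ(z_t−z̄)² = 386.4800
r_1 = 249.2022 / 386.4800 = 0.645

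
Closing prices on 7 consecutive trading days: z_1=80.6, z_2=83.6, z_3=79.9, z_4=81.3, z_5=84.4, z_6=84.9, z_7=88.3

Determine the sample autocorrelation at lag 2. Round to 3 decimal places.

Mean z̄ = (80.6 + 83.6 + 79.9 + 81.3 + 84.4 + 84.9 + 88.3)/7 = 83.2857
Numerator Σ_{t=1}^{5}(z_t−z̄)(z_{t+2}−z̄) = 7.0782
Denominator Σ(z_t−z̄)² = 51.7086
r_2 = 7.0782 / 51.7086 = 0.137

0.137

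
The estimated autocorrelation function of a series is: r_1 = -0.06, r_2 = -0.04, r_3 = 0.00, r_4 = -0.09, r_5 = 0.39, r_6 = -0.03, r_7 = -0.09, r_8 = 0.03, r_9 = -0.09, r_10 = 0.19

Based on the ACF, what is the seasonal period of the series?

5

The largest autocorrelation is r_5 = 0.39, with a weaker echo at lag 10 (0.19); the remaining lags stay at or below 0.03.
The dominant spike at lag 5 indicates a seasonal period of 5.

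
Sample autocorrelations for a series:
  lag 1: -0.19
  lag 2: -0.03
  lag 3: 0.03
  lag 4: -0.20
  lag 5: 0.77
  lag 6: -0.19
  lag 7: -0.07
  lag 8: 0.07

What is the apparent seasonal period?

The largest autocorrelation is r_5 = 0.77; the remaining lags stay at or below 0.07.
The dominant spike at lag 5 indicates a seasonal period of 5.

5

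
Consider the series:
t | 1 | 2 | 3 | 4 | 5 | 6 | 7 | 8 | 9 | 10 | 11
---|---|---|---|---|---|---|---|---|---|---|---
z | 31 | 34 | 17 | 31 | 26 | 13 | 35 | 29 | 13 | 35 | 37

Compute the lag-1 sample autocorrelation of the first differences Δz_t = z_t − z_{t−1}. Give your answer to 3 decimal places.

-0.475

First differences Δz: 3, -17, 14, -5, -13, 22, -6, -16, 22, 2
Mean of differences = 0.6000
Numerator Σ(Δz_t−Δz̄)(Δz_{t+1}−Δz̄) = -924.9600
Denominator Σ(Δz_t−Δz̄)² = 1948.4000
r_1(Δz) = -924.9600 / 1948.4000 = -0.475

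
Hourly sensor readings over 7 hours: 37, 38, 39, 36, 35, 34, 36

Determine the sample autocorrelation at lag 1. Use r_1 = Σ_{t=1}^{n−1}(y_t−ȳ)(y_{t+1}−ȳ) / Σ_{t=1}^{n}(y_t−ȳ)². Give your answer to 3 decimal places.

Mean ȳ = (37 + 38 + 39 + 36 + 35 + 34 + 36)/7 = 36.4286
Numerator Σ_{t=1}^{6}(y_t−ȳ)(y_{t+1}−ȳ) = 8.9592
Denominator Σ(y_t−ȳ)² = 17.7143
r_1 = 8.9592 / 17.7143 = 0.506

0.506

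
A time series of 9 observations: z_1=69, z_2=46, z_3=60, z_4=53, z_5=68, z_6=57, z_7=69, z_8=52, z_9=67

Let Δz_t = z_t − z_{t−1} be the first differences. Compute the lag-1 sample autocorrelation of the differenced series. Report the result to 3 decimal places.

First differences Δz: -23, 14, -7, 15, -11, 12, -17, 15
Mean of differences = -0.2500
Numerator Σ(Δz_t−Δz̄)(Δz_{t+1}−Δz̄) = -1279.5625
Denominator Σ(Δz_t−Δz̄)² = 1777.5000
r_1(Δz) = -1279.5625 / 1777.5000 = -0.720

-0.720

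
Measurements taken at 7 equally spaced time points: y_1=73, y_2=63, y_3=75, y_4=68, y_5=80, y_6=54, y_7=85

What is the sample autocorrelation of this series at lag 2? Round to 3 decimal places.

0.370

Mean ȳ = (73 + 63 + 75 + 68 + 80 + 54 + 85)/7 = 71.1429
Deviations from mean: 1.8571, -8.1429, 3.8571, -3.1429, 8.8571, -17.1429, 13.8571
Numerator Σ_{t=1}^{5}(y_t−ȳ)(y_{t+2}−ȳ) = 243.5306
Denominator Σ(y_t−ȳ)² = 658.8571
r_2 = 243.5306 / 658.8571 = 0.370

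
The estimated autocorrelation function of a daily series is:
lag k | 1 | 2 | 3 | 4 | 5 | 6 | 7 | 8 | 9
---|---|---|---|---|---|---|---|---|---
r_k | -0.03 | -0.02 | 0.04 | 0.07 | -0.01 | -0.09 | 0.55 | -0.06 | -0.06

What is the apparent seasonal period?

7

The largest autocorrelation is r_7 = 0.55; the remaining lags stay at or below 0.07.
The dominant spike at lag 7 indicates a seasonal period of 7.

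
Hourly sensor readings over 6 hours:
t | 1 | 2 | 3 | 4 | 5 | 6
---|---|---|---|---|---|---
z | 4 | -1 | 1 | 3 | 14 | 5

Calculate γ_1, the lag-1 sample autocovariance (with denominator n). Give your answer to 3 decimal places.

2.926

Mean z̄ = (4 − 1 + 1 + 3 + 14 + 5)/6 = 4.3333
Deviations: -0.3333, -5.3333, -3.3333, -1.3333, 9.6667, 0.6667
Σ_{t=1}^{5}(z_t−z̄)(z_{t+1}−z̄) = 17.5556
γ_1 = 17.5556 / 6 = 2.926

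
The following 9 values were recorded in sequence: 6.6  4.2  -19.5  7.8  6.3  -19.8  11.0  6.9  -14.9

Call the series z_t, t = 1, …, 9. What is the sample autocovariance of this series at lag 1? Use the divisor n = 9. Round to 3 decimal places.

-59.125

Mean z̄ = (6.6 + 4.2 − 19.5 + 7.8 + 6.3 − 19.8 + 11.0 + 6.9 − 14.9)/9 = -1.2667
Σ_{t=1}^{8}(z_t−z̄)(z_{t+1}−z̄) = -532.1211
γ_1 = -532.1211 / 9 = -59.125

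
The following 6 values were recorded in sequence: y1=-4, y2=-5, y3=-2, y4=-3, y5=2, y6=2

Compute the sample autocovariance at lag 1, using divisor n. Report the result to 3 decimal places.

Mean ȳ = (-4 − 5 − 2 − 3 + 2 + 2)/6 = -1.6667
Deviations: -2.3333, -3.3333, -0.3333, -1.3333, 3.6667, 3.6667
Σ_{t=1}^{5}(y_t−ȳ)(y_{t+1}−ȳ) = 17.8889
γ_1 = 17.8889 / 6 = 2.981

2.981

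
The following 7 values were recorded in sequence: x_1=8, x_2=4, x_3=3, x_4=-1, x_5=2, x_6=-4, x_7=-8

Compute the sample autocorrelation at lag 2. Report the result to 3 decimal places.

0.064

Mean x̄ = (8 + 4 + 3 − 1 + 2 − 4 − 8)/7 = 0.5714
Σ(x_t−x̄)(x_{t+2}−x̄) = (18.0408) + (-5.3878) + (3.4694) + (7.1837) + (-12.2449) = 11.0612
Denominator Σ(x_t−x̄)² = 171.7143
r_2 = 11.0612 / 171.7143 = 0.064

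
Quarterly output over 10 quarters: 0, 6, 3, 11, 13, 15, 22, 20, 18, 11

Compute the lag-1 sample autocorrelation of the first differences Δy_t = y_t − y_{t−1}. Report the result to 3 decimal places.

First differences Δy: 6, -3, 8, 2, 2, 7, -2, -2, -7
Mean of differences = 1.2222
Numerator Σ(Δy_t−Δȳ)(Δy_{t+1}−Δȳ) = -20.1605
Denominator Σ(Δy_t−Δȳ)² = 209.5556
r_1(Δy) = -20.1605 / 209.5556 = -0.096

-0.096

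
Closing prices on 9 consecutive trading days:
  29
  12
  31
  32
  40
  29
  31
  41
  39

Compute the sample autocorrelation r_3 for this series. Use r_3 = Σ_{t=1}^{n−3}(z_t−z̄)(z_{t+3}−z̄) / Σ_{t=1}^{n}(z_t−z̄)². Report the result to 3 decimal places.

-0.170

Mean z̄ = (29 + 12 + 31 + 32 + 40 + 29 + 31 + 41 + 39)/9 = 31.5556
Numerator Σ_{t=1}^{6}(z_t−z̄)(z_{t+3}−z̄) = -104.3704
Denominator Σ(z_t−z̄)² = 612.2222
r_3 = -104.3704 / 612.2222 = -0.170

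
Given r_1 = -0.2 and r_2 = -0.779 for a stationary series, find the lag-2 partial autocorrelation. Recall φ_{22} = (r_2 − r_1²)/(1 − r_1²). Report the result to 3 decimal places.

-0.853

φ_{22} = (r_2 − r_1²) / (1 − r_1²)
r_1² = (-0.2)² = 0.04
Numerator = -0.779 − 0.0400 = -0.8190; denominator = 1 − 0.0400 = 0.9600
φ_{22} = -0.8190 / 0.9600 = -0.853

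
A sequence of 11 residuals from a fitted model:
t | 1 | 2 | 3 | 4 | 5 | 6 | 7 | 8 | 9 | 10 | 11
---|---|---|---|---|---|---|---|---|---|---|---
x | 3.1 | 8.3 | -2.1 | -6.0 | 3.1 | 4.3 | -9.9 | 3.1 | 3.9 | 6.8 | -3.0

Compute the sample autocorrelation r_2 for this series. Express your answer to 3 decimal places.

-0.427

Mean x̄ = (3.1 + 8.3 − 2.1 − 6.0 + 3.1 + 4.3 − 9.9 + 3.1 + 3.9 + 6.8 − 3.0)/11 = 1.0545
Numerator Σ_{t=1}^{9}(x_t−x̄)(x_{t+2}−x̄) = -133.6378
Denominator Σ(x_t−x̄)² = 312.8473
r_2 = -133.6378 / 312.8473 = -0.427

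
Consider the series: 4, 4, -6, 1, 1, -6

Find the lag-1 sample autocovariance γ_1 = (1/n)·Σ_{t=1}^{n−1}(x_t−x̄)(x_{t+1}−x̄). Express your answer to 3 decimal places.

-3.185

Mean x̄ = (4 + 4 − 6 + 1 + 1 − 6)/6 = -0.3333
Σ_{t=1}^{5}(x_t−x̄)(x_{t+1}−x̄) = -19.1111
γ_1 = -19.1111 / 6 = -3.185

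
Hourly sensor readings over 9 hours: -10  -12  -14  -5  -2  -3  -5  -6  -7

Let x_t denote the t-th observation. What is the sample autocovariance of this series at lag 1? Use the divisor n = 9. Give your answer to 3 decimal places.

Mean x̄ = (-10 − 12 − 14 − 5 − 2 − 3 − 5 − 6 − 7)/9 = -7.1111
Σ_{t=1}^{8}(x_t−x̄)(x_{t+1}−x̄) = 76.2099
γ_1 = 76.2099 / 9 = 8.468

8.468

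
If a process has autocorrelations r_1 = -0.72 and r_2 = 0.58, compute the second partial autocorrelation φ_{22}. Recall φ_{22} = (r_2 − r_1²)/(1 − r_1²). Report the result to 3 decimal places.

0.128

φ_{22} = (r_2 − r_1²) / (1 − r_1²)
r_1² = (-0.72)² = 0.5184
Numerator = 0.58 − 0.5184 = 0.0616; denominator = 1 − 0.5184 = 0.4816
φ_{22} = 0.0616 / 0.4816 = 0.128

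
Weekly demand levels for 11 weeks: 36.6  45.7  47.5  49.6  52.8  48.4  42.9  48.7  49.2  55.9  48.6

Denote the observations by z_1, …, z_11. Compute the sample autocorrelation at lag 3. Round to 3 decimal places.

Mean z̄ = (36.6 + 45.7 + 47.5 + 49.6 + 52.8 + 48.4 + 42.9 + 48.7 + 49.2 + 55.9 + 48.6)/11 = 47.8091
Numerator Σ_{t=1}^{8}(z_t−z̄)(z_{t+3}−z̄) = -73.3212
Denominator Σ(z_t−z̄)² = 251.5691
r_3 = -73.3212 / 251.5691 = -0.291

-0.291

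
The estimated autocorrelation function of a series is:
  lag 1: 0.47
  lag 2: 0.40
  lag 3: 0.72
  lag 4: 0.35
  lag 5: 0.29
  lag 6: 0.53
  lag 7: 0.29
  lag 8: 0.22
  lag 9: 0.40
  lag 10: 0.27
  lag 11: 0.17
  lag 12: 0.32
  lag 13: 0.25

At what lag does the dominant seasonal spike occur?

3

The largest autocorrelation is r_3 = 0.72, with a weaker echo at lag 6 (0.53); the remaining lags stay at or below 0.47. The elevated value at lag 1 (0.47), dropping to 0.40 at lag 2, reflects decaying short-term dependence rather than seasonality.
The dominant spike at lag 3 indicates a seasonal period of 3.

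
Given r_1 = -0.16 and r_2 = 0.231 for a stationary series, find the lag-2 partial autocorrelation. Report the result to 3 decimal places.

φ_{22} = (r_2 − r_1²) / (1 − r_1²)
r_1² = (-0.16)² = 0.0256
Numerator = 0.231 − 0.0256 = 0.2054; denominator = 1 − 0.0256 = 0.9744
φ_{22} = 0.2054 / 0.9744 = 0.211

0.211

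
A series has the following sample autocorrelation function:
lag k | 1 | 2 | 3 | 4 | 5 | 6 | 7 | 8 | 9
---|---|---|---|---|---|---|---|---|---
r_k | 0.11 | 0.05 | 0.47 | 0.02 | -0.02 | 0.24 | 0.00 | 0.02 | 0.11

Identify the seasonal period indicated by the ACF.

The largest autocorrelation is r_3 = 0.47, with a weaker echo at lag 6 (0.24); the remaining lags stay at or below 0.11.
The dominant spike at lag 3 indicates a seasonal period of 3.

3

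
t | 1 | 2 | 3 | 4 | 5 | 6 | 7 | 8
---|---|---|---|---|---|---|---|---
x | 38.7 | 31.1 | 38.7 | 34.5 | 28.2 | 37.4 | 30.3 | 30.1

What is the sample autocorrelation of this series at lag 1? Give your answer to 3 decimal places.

-0.376

Mean x̄ = (38.7 + 31.1 + 38.7 + 34.5 + 28.2 + 37.4 + 30.3 + 30.1)/8 = 33.6250
Deviations from mean: 5.0750, -2.5250, 5.0750, 0.8750, -5.4250, 3.7750, -3.3250, -3.5250
Σ(x_t−x̄)(x_{t+1}−x̄) = (-12.8144) + (-12.8144) + (4.4406) + (-4.7469) + (-20.4794) + (-12.5519) + (11.7206) = -47.2456
Denominator Σ(x_t−x̄)² = 125.8150
r_1 = -47.2456 / 125.8150 = -0.376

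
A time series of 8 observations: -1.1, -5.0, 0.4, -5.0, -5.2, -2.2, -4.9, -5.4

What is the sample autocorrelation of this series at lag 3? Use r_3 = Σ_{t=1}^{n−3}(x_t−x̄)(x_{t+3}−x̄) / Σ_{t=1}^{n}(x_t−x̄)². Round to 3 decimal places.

Mean x̄ = (-1.1 − 5.0 + 0.4 − 5.0 − 5.2 − 2.2 − 4.9 − 5.4)/8 = -3.5500
Σ(x_t−x̄)(x_{t+3}−x̄) = (-3.5525) + (2.3925) + (5.3325) + (1.9575) + (3.0525) = 9.1825
Denominator Σ(x_t−x̄)² = 35.6000
r_3 = 9.1825 / 35.6000 = 0.258

0.258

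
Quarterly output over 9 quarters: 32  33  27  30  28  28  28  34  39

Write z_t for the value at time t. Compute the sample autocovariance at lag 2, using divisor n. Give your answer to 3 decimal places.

Mean z̄ = (32 + 33 + 27 + 30 + 28 + 28 + 28 + 34 + 39)/9 = 31.0000
Σ_{t=1}^{7}(z_t−z̄)(z_{t+2}−z̄) = -15.0000
γ_2 = -15.0000 / 9 = -1.667

-1.667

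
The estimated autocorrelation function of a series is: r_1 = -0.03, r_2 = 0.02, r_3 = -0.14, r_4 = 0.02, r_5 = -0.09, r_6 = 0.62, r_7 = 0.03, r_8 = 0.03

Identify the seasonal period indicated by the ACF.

The largest autocorrelation is r_6 = 0.62; the remaining lags stay at or below 0.03.
The dominant spike at lag 6 indicates a seasonal period of 6.

6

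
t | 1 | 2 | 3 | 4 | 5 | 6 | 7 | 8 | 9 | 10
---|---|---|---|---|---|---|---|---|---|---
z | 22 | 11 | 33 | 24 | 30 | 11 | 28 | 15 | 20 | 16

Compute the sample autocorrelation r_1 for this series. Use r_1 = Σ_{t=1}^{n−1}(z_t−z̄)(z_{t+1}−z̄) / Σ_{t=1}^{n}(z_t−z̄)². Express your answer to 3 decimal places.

-0.473

Mean z̄ = (22 + 11 + 33 + 24 + 30 + 11 + 28 + 15 + 20 + 16)/10 = 21.0000
Numerator Σ_{t=1}^{9}(z_t−z̄)(z_{t+1}−z̄) = -258.0000
Denominator Σ(z_t−z̄)² = 546.0000
r_1 = -258.0000 / 546.0000 = -0.473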